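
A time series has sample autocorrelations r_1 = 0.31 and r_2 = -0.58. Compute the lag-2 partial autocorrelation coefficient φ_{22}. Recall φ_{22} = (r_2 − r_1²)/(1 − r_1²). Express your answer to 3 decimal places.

-0.748

φ_{22} = (r_2 − r_1²) / (1 − r_1²)
r_1² = (0.31)² = 0.0961
Numerator = -0.58 − 0.0961 = -0.6761; denominator = 1 − 0.0961 = 0.9039
φ_{22} = -0.6761 / 0.9039 = -0.748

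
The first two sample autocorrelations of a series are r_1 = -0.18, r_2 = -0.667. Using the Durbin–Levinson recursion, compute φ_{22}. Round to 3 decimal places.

φ_{22} = (r_2 − r_1²) / (1 − r_1²)
r_1² = (-0.18)² = 0.0324
Numerator = -0.667 − 0.0324 = -0.6994; denominator = 1 − 0.0324 = 0.9676
φ_{22} = -0.6994 / 0.9676 = -0.723

-0.723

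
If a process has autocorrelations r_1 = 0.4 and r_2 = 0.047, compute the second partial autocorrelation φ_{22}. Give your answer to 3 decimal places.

-0.135

φ_{22} = (r_2 − r_1²) / (1 − r_1²)
r_1² = (0.4)² = 0.16
Numerator = 0.047 − 0.1600 = -0.1130; denominator = 1 − 0.1600 = 0.8400
φ_{22} = -0.1130 / 0.8400 = -0.135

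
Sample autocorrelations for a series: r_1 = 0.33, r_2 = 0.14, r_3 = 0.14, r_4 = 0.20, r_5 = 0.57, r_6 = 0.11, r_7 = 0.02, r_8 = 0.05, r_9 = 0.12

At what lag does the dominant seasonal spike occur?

5

The largest autocorrelation is r_5 = 0.57; the remaining lags stay at or below 0.33. The elevated value at lag 1 (0.33), dropping to 0.14 at lag 2, reflects decaying short-term dependence rather than seasonality.
The dominant spike at lag 5 indicates a seasonal period of 5.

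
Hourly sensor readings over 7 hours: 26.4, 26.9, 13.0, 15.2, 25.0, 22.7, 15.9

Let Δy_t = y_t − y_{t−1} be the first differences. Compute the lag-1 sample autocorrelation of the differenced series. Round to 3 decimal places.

-0.102

First differences Δy: 0.5, -13.9, 2.2, 9.8, -2.3, -6.8
Mean of differences = -1.7500
Numerator Σ(Δy_t−Δȳ)(Δy_{t+1}−Δȳ) = -33.2825
Denominator Σ(Δy_t−Δȳ)² = 327.4950
r_1(Δy) = -33.2825 / 327.4950 = -0.102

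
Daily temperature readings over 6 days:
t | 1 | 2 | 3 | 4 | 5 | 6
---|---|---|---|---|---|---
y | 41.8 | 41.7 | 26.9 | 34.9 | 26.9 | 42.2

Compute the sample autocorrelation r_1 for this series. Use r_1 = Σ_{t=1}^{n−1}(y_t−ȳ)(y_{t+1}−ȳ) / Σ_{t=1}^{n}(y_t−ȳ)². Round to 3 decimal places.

Mean ȳ = (41.8 + 41.7 + 26.9 + 34.9 + 26.9 + 42.2)/6 = 35.7333
Σ(y_t−ȳ)(y_{t+1}−ȳ) = (36.1978) + (-52.7056) + (7.3611) + (7.3611) + (-57.1222) = -58.9078
Denominator Σ(y_t−ȳ)² = 270.9733
r_1 = -58.9078 / 270.9733 = -0.217

-0.217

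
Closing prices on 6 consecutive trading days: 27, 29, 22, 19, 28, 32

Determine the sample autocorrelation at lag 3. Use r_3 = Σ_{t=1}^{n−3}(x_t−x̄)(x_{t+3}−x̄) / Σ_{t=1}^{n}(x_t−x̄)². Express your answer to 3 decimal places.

-0.218

Mean x̄ = (27 + 29 + 22 + 19 + 28 + 32)/6 = 26.1667
Deviations from mean: 0.8333, 2.8333, -4.1667, -7.1667, 1.8333, 5.8333
Σ(x_t−x̄)(x_{t+3}−x̄) = (-5.9722) + (5.1944) + (-24.3056) = -25.0833
Denominator Σ(x_t−x̄)² = 114.8333
r_3 = -25.0833 / 114.8333 = -0.218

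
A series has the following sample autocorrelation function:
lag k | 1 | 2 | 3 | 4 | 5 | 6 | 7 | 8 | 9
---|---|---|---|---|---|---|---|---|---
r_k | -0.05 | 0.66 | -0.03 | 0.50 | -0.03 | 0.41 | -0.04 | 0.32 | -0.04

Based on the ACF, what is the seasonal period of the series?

The largest autocorrelation is r_2 = 0.66, with weaker echoes at lags 4 (0.50), 6 (0.41) and 8 (0.32); the remaining lags stay at or below -0.03.
The dominant spike at lag 2 indicates a seasonal period of 2.

2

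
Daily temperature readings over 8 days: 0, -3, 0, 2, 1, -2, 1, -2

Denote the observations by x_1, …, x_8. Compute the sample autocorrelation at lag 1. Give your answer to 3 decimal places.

Mean x̄ = (0 − 3 + 0 + 2 + 1 − 2 + 1 − 2)/8 = -0.3750
Deviations from mean: 0.3750, -2.6250, 0.3750, 2.3750, 1.3750, -1.6250, 1.3750, -1.6250
Σ(x_t−x̄)(x_{t+1}−x̄) = (-0.9844) + (-0.9844) + (0.8906) + (3.2656) + (-2.2344) + (-2.2344) + (-2.2344) = -4.5156
Denominator Σ(x_t−x̄)² = 21.8750
r_1 = -4.5156 / 21.8750 = -0.206

-0.206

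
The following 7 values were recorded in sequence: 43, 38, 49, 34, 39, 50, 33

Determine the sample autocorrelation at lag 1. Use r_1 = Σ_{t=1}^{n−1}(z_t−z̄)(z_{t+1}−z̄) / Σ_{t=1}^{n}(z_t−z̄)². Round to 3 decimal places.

Mean z̄ = (43 + 38 + 49 + 34 + 39 + 50 + 33)/7 = 40.8571
Deviations from mean: 2.1429, -2.8571, 8.1429, -6.8571, -1.8571, 9.1429, -7.8571
Numerator Σ_{t=1}^{6}(z_t−z̄)(z_{t+1}−z̄) = -161.3061
Denominator Σ(z_t−z̄)² = 274.8571
r_1 = -161.3061 / 274.8571 = -0.587

-0.587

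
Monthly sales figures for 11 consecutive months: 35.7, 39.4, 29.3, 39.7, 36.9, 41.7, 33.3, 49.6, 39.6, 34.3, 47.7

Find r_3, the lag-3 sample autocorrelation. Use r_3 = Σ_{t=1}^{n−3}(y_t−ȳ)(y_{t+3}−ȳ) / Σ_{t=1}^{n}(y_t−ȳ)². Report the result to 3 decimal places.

0.183

Mean ȳ = (35.7 + 39.4 + 29.3 + 39.7 + 36.9 + 41.7 + 33.3 + 49.6 + 39.6 + 34.3 + 47.7)/11 = 38.8364
Numerator Σ_{t=1}^{8}(y_t−ȳ)(y_{t+3}−ȳ) = 65.9742
Denominator Σ(y_t−ȳ)² = 360.0255
r_3 = 65.9742 / 360.0255 = 0.183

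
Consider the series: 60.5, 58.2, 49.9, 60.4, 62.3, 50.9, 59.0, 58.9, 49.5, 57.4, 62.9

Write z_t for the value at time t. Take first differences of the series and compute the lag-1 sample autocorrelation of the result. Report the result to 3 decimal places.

First differences Δz: -2.3, -8.3, 10.5, 1.9, -11.4, 8.1, -0.1, -9.4, 7.9, 5.5
Mean of differences = 0.2400
Numerator Σ(Δz_t−Δz̄)(Δz_{t+1}−Δz̄) = -192.6556
Denominator Σ(Δz_t−Δz̄)² = 564.0640
r_1(Δz) = -192.6556 / 564.0640 = -0.342

-0.342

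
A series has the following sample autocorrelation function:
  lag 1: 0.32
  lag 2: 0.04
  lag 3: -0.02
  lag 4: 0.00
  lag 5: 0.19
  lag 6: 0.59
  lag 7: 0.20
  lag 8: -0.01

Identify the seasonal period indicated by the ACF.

6

The largest autocorrelation is r_6 = 0.59; the remaining lags stay at or below 0.32. The elevated value at lag 1 (0.32), dropping to 0.04 at lag 2, reflects decaying short-term dependence rather than seasonality.
The dominant spike at lag 6 indicates a seasonal period of 6.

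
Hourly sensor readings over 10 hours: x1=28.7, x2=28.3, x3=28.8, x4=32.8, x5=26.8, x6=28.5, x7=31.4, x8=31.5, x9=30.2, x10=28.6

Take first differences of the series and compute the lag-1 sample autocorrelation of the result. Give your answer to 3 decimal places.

-0.371

First differences Δx: -0.4, 0.5, 4.0, -6.0, 1.7, 2.9, 0.1, -1.3, -1.6
Mean of differences = -0.0111
Numerator Σ(Δx_t−Δx̄)(Δx_{t+1}−Δx̄) = -25.2090
Denominator Σ(Δx_t−Δx̄)² = 67.9689
r_1(Δx) = -25.2090 / 67.9689 = -0.371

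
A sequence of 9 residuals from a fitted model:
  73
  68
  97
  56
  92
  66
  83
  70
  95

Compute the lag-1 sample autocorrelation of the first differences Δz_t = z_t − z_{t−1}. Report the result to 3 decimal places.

First differences Δz: -5, 29, -41, 36, -26, 17, -13, 25
Mean of differences = 2.7500
Numerator Σ(Δz_t−Δz̄)(Δz_{t+1}−Δz̄) = -4747.0625
Denominator Σ(Δz_t−Δz̄)² = 5541.5000
r_1(Δz) = -4747.0625 / 5541.5000 = -0.857

-0.857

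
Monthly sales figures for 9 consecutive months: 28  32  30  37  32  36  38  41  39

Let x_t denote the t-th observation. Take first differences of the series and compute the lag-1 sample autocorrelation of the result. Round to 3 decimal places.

-0.744

First differences Δx: 4, -2, 7, -5, 4, 2, 3, -2
Mean of differences = 1.3750
Numerator Σ(Δx_t−Δx̄)(Δx_{t+1}−Δx̄) = -83.2656
Denominator Σ(Δx_t−Δx̄)² = 111.8750
r_1(Δx) = -83.2656 / 111.8750 = -0.744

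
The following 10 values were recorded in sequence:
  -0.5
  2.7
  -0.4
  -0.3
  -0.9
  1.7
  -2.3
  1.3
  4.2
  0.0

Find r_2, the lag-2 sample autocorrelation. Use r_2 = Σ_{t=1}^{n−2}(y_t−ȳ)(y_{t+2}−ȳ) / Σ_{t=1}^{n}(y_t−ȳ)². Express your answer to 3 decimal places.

-0.189

Mean ȳ = (-0.5 + 2.7 − 0.4 − 0.3 − 0.9 + 1.7 − 2.3 + 1.3 + 4.2 + 0.0)/10 = 0.5500
Numerator Σ_{t=1}^{8}(y_t−ȳ)(y_{t+2}−ȳ) = -6.2500
Denominator Σ(y_t−ȳ)² = 33.0850
r_2 = -6.2500 / 33.0850 = -0.189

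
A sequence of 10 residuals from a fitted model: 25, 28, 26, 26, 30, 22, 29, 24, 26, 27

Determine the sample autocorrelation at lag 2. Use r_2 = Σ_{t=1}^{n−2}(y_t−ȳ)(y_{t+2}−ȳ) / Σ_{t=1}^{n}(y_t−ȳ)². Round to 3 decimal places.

0.350

Mean ȳ = (25 + 28 + 26 + 26 + 30 + 22 + 29 + 24 + 26 + 27)/10 = 26.3000
Numerator Σ_{t=1}^{8}(y_t−ȳ)(y_{t+2}−ȳ) = 17.5200
Denominator Σ(y_t−ȳ)² = 50.1000
r_2 = 17.5200 / 50.1000 = 0.350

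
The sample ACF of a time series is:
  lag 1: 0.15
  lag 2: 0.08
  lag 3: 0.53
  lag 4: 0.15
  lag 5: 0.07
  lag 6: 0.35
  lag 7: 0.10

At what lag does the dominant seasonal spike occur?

The largest autocorrelation is r_3 = 0.53, with a weaker echo at lag 6 (0.35); the remaining lags stay at or below 0.15.
The dominant spike at lag 3 indicates a seasonal period of 3.

3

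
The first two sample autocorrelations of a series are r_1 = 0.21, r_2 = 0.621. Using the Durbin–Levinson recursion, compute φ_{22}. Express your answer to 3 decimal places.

0.604

φ_{22} = (r_2 − r_1²) / (1 − r_1²)
r_1² = (0.21)² = 0.0441
Numerator = 0.621 − 0.0441 = 0.5769; denominator = 1 − 0.0441 = 0.9559
φ_{22} = 0.5769 / 0.9559 = 0.604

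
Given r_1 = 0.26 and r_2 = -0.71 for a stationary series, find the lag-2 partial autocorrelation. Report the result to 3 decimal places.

φ_{22} = (r_2 − r_1²) / (1 − r_1²)
r_1² = (0.26)² = 0.0676
Numerator = -0.71 − 0.0676 = -0.7776; denominator = 1 − 0.0676 = 0.9324
φ_{22} = -0.7776 / 0.9324 = -0.834

-0.834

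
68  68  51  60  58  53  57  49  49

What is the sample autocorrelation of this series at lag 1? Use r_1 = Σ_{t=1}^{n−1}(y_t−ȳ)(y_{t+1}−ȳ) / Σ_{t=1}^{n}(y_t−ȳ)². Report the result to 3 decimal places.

Mean ȳ = (68 + 68 + 51 + 60 + 58 + 53 + 57 + 49 + 49)/9 = 57.0000
Numerator Σ_{t=1}^{8}(y_t−ȳ)(y_{t+1}−ȳ) = 100.0000
Denominator Σ(y_t−ȳ)² = 432.0000
r_1 = 100.0000 / 432.0000 = 0.231

0.231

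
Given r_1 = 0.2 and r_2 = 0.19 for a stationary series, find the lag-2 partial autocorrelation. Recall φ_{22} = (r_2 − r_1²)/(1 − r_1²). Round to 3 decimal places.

0.156

φ_{22} = (r_2 − r_1²) / (1 − r_1²)
r_1² = (0.2)² = 0.04
Numerator = 0.19 − 0.0400 = 0.1500; denominator = 1 − 0.0400 = 0.9600
φ_{22} = 0.1500 / 0.9600 = 0.156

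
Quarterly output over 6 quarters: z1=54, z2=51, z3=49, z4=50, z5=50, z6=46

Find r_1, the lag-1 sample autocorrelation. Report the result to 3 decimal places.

Mean z̄ = (54 + 51 + 49 + 50 + 50 + 46)/6 = 50.0000
Deviations from mean: 4.0000, 1.0000, -1.0000, 0.0000, 0.0000, -4.0000
Σ(z_t−z̄)(z_{t+1}−z̄) = (4.0000) + (-1.0000) + (0.0000) + (0.0000) + (0.0000) = 3.0000
Denominator Σ(z_t−z̄)² = 34.0000
r_1 = 3.0000 / 34.0000 = 0.088

0.088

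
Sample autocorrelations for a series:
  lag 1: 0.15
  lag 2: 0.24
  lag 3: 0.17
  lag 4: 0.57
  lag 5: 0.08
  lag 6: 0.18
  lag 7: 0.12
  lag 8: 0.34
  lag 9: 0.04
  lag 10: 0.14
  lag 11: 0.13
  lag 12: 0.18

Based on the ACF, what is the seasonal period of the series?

4

The largest autocorrelation is r_4 = 0.57, with a weaker echo at lag 8 (0.34); the remaining lags stay at or below 0.24.
The dominant spike at lag 4 indicates a seasonal period of 4.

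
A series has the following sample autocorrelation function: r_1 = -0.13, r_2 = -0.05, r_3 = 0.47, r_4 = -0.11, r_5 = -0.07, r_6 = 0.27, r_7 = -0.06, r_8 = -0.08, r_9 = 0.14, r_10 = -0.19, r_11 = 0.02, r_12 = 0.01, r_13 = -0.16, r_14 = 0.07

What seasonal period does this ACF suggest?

3

The largest autocorrelation is r_3 = 0.47, with a weaker echo at lag 6 (0.27); the remaining lags stay at or below 0.14.
The dominant spike at lag 3 indicates a seasonal period of 3.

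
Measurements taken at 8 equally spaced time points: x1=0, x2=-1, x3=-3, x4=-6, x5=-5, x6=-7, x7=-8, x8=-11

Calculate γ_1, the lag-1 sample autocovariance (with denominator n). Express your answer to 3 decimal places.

6.248

Mean x̄ = (0 − 1 − 3 − 6 − 5 − 7 − 8 − 11)/8 = -5.1250
Σ_{t=1}^{7}(x_t−x̄)(x_{t+1}−x̄) = 49.9844
γ_1 = 49.9844 / 8 = 6.248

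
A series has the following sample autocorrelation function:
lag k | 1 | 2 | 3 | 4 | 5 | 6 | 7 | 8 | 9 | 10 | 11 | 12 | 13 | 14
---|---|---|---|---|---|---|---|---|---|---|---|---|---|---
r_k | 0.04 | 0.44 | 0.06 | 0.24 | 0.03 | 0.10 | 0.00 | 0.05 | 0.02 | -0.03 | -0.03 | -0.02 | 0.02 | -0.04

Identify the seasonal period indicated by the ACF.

2

The largest autocorrelation is r_2 = 0.44, with a weaker echo at lag 4 (0.24); the remaining lags stay at or below 0.10.
The dominant spike at lag 2 indicates a seasonal period of 2.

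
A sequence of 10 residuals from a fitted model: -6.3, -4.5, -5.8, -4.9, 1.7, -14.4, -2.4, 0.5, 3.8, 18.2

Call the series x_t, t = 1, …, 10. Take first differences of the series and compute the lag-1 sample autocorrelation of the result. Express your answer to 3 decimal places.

First differences Δx: 1.8, -1.3, 0.9, 6.6, -16.1, 12.0, 2.9, 3.3, 14.4
Mean of differences = 2.7222
Numerator Σ(Δx_t−Δx̄)(Δx_{t+1}−Δx̄) = -235.1449
Denominator Σ(Δx_t−Δx̄)² = 612.4756
r_1(Δx) = -235.1449 / 612.4756 = -0.384

-0.384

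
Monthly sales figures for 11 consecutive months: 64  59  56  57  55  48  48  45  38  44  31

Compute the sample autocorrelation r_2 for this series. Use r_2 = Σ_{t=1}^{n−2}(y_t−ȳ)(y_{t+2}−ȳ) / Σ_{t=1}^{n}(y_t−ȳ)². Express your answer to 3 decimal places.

Mean ȳ = (64 + 59 + 56 + 57 + 55 + 48 + 48 + 45 + 38 + 44 + 31)/11 = 49.5455
Numerator Σ_{t=1}^{9}(y_t−ȳ)(y_{t+2}−ȳ) = 443.2231
Denominator Σ(y_t−ȳ)² = 958.7273
r_2 = 443.2231 / 958.7273 = 0.462

0.462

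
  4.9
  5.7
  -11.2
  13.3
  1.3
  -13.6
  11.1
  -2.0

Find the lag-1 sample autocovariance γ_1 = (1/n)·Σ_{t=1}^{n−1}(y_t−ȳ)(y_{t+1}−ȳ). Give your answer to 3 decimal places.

-45.958

Mean ȳ = (4.9 + 5.7 − 11.2 + 13.3 + 1.3 − 13.6 + 11.1 − 2.0)/8 = 1.1875
Σ_{t=1}^{7}(y_t−ȳ)(y_{t+1}−ȳ) = -367.6677
γ_1 = -367.6677 / 8 = -45.958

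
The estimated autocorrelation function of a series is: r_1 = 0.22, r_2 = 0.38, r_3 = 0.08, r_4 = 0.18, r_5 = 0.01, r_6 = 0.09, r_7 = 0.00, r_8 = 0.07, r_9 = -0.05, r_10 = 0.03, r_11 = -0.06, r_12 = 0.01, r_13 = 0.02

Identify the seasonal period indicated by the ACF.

The largest autocorrelation is r_2 = 0.38; the remaining lags stay at or below 0.22.
The dominant spike at lag 2 indicates a seasonal period of 2.

2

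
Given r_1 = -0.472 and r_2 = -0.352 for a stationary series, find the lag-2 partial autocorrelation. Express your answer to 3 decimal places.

-0.740

φ_{22} = (r_2 − r_1²) / (1 − r_1²)
r_1² = (-0.472)² = 0.222784
Numerator = -0.352 − 0.2228 = -0.5748; denominator = 1 − 0.2228 = 0.7772
φ_{22} = -0.5748 / 0.7772 = -0.740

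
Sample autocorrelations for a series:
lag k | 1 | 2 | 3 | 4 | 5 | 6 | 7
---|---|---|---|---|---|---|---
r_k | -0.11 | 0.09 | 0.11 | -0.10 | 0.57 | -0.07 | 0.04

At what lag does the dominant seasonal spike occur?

The largest autocorrelation is r_5 = 0.57; the remaining lags stay at or below 0.11.
The dominant spike at lag 5 indicates a seasonal period of 5.

5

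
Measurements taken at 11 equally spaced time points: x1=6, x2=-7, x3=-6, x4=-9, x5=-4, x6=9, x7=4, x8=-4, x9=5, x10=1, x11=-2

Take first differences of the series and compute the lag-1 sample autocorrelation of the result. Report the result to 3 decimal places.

-0.145

First differences Δx: -13, 1, -3, 5, 13, -5, -8, 9, -4, -3
Mean of differences = -0.8000
Numerator Σ(Δx_t−Δx̄)(Δx_{t+1}−Δx̄) = -81.2400
Denominator Σ(Δx_t−Δx̄)² = 561.6000
r_1(Δx) = -81.2400 / 561.6000 = -0.145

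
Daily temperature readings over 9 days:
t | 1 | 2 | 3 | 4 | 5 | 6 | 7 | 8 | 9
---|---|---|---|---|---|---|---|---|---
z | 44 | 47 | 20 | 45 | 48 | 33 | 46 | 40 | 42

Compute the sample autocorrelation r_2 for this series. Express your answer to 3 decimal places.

Mean z̄ = (44 + 47 + 20 + 45 + 48 + 33 + 46 + 40 + 42)/9 = 40.5556
Σ(z_t−z̄)(z_{t+2}−z̄) = (-70.8025) + (28.6420) + (-153.0247) + (-33.5802) + (40.5309) + (4.1975) + (7.8642) = -176.1728
Denominator Σ(z_t−z̄)² = 640.2222
r_2 = -176.1728 / 640.2222 = -0.275

-0.275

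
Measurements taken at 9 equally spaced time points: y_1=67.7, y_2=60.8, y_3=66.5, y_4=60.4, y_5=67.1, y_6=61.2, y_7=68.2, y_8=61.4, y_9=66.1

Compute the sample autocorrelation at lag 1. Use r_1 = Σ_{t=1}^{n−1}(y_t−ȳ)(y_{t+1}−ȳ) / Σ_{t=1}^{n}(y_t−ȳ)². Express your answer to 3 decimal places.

-0.863

Mean ȳ = (67.7 + 60.8 + 66.5 + 60.4 + 67.1 + 61.2 + 68.2 + 61.4 + 66.1)/9 = 64.3778
Numerator Σ_{t=1}^{8}(y_t−ȳ)(y_{t+1}−ȳ) = -76.0560
Denominator Σ(y_t−ȳ)² = 88.1156
r_1 = -76.0560 / 88.1156 = -0.863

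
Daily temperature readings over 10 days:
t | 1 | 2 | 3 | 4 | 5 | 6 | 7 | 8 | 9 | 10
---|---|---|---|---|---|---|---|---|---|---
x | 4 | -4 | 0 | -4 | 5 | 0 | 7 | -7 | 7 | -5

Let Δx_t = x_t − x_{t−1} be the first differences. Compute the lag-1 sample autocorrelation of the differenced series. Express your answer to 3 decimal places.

First differences Δx: -8, 4, -4, 9, -5, 7, -14, 14, -12
Mean of differences = -1.0000
Numerator Σ(Δx_t−Δx̄)(Δx_{t+1}−Δx̄) = -616.0000
Denominator Σ(Δx_t−Δx̄)² = 778.0000
r_1(Δx) = -616.0000 / 778.0000 = -0.792

-0.792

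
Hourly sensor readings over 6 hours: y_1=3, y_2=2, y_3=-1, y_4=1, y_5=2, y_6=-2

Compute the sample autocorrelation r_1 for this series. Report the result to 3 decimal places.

Mean ȳ = (3 + 2 − 1 + 1 + 2 − 2)/6 = 0.8333
Σ(y_t−ȳ)(y_{t+1}−ȳ) = (2.5278) + (-2.1389) + (-0.3056) + (0.1944) + (-3.3056) = -3.0278
Denominator Σ(y_t−ȳ)² = 18.8333
r_1 = -3.0278 / 18.8333 = -0.161

-0.161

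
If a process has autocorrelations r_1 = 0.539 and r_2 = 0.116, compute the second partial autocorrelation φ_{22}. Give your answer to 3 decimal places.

φ_{22} = (r_2 − r_1²) / (1 − r_1²)
r_1² = (0.539)² = 0.290521
Numerator = 0.116 − 0.2905 = -0.1745; denominator = 1 − 0.2905 = 0.7095
φ_{22} = -0.1745 / 0.7095 = -0.246

-0.246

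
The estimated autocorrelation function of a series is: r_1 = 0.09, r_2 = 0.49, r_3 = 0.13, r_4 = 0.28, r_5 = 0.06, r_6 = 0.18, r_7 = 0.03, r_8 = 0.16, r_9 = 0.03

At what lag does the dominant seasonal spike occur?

The largest autocorrelation is r_2 = 0.49, with weaker echoes at lags 4 (0.28), 6 (0.18) and 8 (0.16); the remaining lags stay at or below 0.13.
The dominant spike at lag 2 indicates a seasonal period of 2.

2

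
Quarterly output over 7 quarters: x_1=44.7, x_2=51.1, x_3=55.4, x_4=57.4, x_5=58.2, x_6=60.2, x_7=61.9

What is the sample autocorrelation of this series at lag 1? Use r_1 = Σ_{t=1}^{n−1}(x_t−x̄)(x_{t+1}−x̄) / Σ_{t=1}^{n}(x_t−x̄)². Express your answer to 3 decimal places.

0.454

Mean x̄ = (44.7 + 51.1 + 55.4 + 57.4 + 58.2 + 60.2 + 61.9)/7 = 55.5571
Deviations from mean: -10.8571, -4.4571, -0.1571, 1.8429, 2.6429, 4.6429, 6.3429
Numerator Σ_{t=1}^{6}(x_t−x̄)(x_{t+1}−x̄) = 95.3924
Denominator Σ(x_t−x̄)² = 209.9371
r_1 = 95.3924 / 209.9371 = 0.454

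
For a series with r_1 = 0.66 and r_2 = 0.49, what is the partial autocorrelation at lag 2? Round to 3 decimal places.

0.096

φ_{22} = (r_2 − r_1²) / (1 − r_1²)
r_1² = (0.66)² = 0.4356
Numerator = 0.49 − 0.4356 = 0.0544; denominator = 1 − 0.4356 = 0.5644
φ_{22} = 0.0544 / 0.5644 = 0.096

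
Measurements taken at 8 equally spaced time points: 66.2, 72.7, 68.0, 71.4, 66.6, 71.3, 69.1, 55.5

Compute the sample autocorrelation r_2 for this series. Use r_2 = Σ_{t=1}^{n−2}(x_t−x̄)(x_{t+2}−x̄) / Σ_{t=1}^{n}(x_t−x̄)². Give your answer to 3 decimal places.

Mean x̄ = (66.2 + 72.7 + 68.0 + 71.4 + 66.6 + 71.3 + 69.1 + 55.5)/8 = 67.6000
Deviations from mean: -1.4000, 5.1000, 0.4000, 3.8000, -1.0000, 3.7000, 1.5000, -12.1000
Numerator Σ_{t=1}^{6}(x_t−x̄)(x_{t+2}−x̄) = -13.7900
Denominator Σ(x_t−x̄)² = 205.9200
r_2 = -13.7900 / 205.9200 = -0.067

-0.067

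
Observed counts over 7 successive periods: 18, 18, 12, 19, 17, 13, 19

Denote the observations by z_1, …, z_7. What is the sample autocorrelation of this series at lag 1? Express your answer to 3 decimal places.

Mean z̄ = (18 + 18 + 12 + 19 + 17 + 13 + 19)/7 = 16.5714
Deviations from mean: 1.4286, 1.4286, -4.5714, 2.4286, 0.4286, -3.5714, 2.4286
Σ(z_t−z̄)(z_{t+1}−z̄) = (2.0408) + (-6.5306) + (-11.1020) + (1.0408) + (-1.5306) + (-8.6735) = -24.7551
Denominator Σ(z_t−z̄)² = 49.7143
r_1 = -24.7551 / 49.7143 = -0.498

-0.498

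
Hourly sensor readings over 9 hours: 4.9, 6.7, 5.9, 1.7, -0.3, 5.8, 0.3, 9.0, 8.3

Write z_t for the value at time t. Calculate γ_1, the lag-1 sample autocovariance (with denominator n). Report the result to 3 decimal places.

0.047

Mean z̄ = (4.9 + 6.7 + 5.9 + 1.7 − 0.3 + 5.8 + 0.3 + 9.0 + 8.3)/9 = 4.7000
Σ_{t=1}^{8}(z_t−z̄)(z_{t+1}−z̄) = 0.4200
γ_1 = 0.4200 / 9 = 0.047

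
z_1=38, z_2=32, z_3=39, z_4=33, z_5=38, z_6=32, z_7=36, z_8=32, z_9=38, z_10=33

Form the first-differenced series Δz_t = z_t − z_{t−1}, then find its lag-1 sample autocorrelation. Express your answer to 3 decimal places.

-0.863

First differences Δz: -6, 7, -6, 5, -6, 4, -4, 6, -5
Mean of differences = -0.5556
Numerator Σ(Δz_t−Δz̄)(Δz_{t+1}−Δz̄) = -234.9753
Denominator Σ(Δz_t−Δz̄)² = 272.2222
r_1(Δz) = -234.9753 / 272.2222 = -0.863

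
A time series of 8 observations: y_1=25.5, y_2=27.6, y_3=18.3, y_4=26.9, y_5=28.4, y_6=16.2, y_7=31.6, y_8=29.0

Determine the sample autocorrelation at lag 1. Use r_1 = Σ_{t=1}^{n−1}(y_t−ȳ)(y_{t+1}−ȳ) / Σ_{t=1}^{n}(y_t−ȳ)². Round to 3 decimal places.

Mean ȳ = (25.5 + 27.6 + 18.3 + 26.9 + 28.4 + 16.2 + 31.6 + 29.0)/8 = 25.4375
Deviations from mean: 0.0625, 2.1625, -7.1375, 1.4625, 2.9625, -9.2375, 6.1625, 3.5625
Σ(y_t−ȳ)(y_{t+1}−ȳ) = (0.1352) + (-15.4348) + (-10.4386) + (4.3327) + (-27.3661) + (-56.9261) + (21.9539) = -83.7439
Denominator Σ(y_t−ȳ)² = 202.5388
r_1 = -83.7439 / 202.5388 = -0.413

-0.413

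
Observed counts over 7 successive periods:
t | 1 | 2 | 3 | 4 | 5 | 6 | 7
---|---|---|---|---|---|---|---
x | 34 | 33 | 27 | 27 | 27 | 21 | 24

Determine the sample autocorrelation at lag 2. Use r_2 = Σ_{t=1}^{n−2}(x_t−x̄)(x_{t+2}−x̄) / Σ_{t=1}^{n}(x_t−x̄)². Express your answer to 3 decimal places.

-0.005

Mean x̄ = (34 + 33 + 27 + 27 + 27 + 21 + 24)/7 = 27.5714
Deviations from mean: 6.4286, 5.4286, -0.5714, -0.5714, -0.5714, -6.5714, -3.5714
Σ(x_t−x̄)(x_{t+2}−x̄) = (-3.6735) + (-3.1020) + (0.3265) + (3.7551) + (2.0408) = -0.6531
Denominator Σ(x_t−x̄)² = 127.7143
r_2 = -0.6531 / 127.7143 = -0.005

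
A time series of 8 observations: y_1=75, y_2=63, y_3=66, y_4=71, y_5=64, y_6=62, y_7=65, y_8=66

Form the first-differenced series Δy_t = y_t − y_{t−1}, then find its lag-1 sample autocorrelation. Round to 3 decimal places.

-0.192

First differences Δy: -12, 3, 5, -7, -2, 3, 1
Mean of differences = -1.2857
Numerator Σ(Δy_t−Δȳ)(Δy_{t+1}−Δȳ) = -44.0816
Denominator Σ(Δy_t−Δȳ)² = 229.4286
r_1(Δy) = -44.0816 / 229.4286 = -0.192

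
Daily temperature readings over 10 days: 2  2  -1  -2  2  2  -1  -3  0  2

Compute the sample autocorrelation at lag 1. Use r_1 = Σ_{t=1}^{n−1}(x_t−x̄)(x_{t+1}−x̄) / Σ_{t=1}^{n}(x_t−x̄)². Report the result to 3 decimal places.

0.153

Mean x̄ = (2 + 2 − 1 − 2 + 2 + 2 − 1 − 3 + 0 + 2)/10 = 0.3000
Numerator Σ_{t=1}^{9}(x_t−x̄)(x_{t+1}−x̄) = 5.2100
Denominator Σ(x_t−x̄)² = 34.1000
r_1 = 5.2100 / 34.1000 = 0.153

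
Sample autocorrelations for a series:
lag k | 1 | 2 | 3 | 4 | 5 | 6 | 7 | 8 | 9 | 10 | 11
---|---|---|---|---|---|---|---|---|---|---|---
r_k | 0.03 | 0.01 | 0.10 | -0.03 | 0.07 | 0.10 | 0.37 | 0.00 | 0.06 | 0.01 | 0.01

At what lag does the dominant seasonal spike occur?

The largest autocorrelation is r_7 = 0.37; the remaining lags stay at or below 0.10.
The dominant spike at lag 7 indicates a seasonal period of 7.

7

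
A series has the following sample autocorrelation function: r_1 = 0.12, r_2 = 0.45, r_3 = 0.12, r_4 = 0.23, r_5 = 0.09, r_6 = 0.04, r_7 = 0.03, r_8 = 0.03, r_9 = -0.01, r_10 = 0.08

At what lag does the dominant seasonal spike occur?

2

The largest autocorrelation is r_2 = 0.45, with a weaker echo at lag 4 (0.23); the remaining lags stay at or below 0.12.
The dominant spike at lag 2 indicates a seasonal period of 2.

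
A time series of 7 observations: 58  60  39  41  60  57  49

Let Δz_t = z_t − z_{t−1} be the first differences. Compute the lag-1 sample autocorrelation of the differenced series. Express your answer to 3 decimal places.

-0.099

First differences Δz: 2, -21, 2, 19, -3, -8
Mean of differences = -1.5000
Numerator Σ(Δz_t−Δz̄)(Δz_{t+1}−Δz̄) = -85.7500
Denominator Σ(Δz_t−Δz̄)² = 869.5000
r_1(Δz) = -85.7500 / 869.5000 = -0.099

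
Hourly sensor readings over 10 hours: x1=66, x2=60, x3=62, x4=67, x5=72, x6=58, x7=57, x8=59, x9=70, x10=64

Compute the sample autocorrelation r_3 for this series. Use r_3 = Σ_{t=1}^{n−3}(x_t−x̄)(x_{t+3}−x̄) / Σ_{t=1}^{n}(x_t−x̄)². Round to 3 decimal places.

Mean x̄ = (66 + 60 + 62 + 67 + 72 + 58 + 57 + 59 + 70 + 64)/10 = 63.5000
Numerator Σ_{t=1}^{7}(x_t−x̄)(x_{t+3}−x̄) = -112.7500
Denominator Σ(x_t−x̄)² = 240.5000
r_3 = -112.7500 / 240.5000 = -0.469

-0.469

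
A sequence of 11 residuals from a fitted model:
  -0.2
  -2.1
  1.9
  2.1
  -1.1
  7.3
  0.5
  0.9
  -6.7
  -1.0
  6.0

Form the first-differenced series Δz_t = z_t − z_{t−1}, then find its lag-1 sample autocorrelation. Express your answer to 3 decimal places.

-0.360

First differences Δz: -1.9, 4.0, 0.2, -3.2, 8.4, -6.8, 0.4, -7.6, 5.7, 7.0
Mean of differences = 0.6200
Numerator Σ(Δz_t−Δz̄)(Δz_{t+1}−Δz̄) = -101.6864
Denominator Σ(Δz_t−Δz̄)² = 282.2560
r_1(Δz) = -101.6864 / 282.2560 = -0.360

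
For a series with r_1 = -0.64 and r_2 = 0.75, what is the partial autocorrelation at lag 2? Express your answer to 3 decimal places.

0.577

φ_{22} = (r_2 − r_1²) / (1 − r_1²)
r_1² = (-0.64)² = 0.4096
Numerator = 0.75 − 0.4096 = 0.3404; denominator = 1 − 0.4096 = 0.5904
φ_{22} = 0.3404 / 0.5904 = 0.577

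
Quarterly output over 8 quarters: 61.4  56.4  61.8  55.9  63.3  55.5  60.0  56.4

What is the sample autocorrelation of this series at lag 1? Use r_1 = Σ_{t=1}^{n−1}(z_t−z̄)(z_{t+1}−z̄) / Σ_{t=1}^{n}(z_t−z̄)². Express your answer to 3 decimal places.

Mean z̄ = (61.4 + 56.4 + 61.8 + 55.9 + 63.3 + 55.5 + 60.0 + 56.4)/8 = 58.8375
Deviations from mean: 2.5625, -2.4375, 2.9625, -2.9375, 4.4625, -3.3375, 1.1625, -2.4375
Σ(z_t−z̄)(z_{t+1}−z̄) = (-6.2461) + (-7.2211) + (-8.7023) + (-13.1086) + (-14.8936) + (-3.8798) + (-2.8336) = -56.8852
Denominator Σ(z_t−z̄)² = 68.2588
r_1 = -56.8852 / 68.2588 = -0.833

-0.833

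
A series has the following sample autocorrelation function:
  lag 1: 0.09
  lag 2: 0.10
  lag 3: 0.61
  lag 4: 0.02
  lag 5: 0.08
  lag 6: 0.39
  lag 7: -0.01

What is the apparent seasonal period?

3

The largest autocorrelation is r_3 = 0.61, with a weaker echo at lag 6 (0.39); the remaining lags stay at or below 0.10.
The dominant spike at lag 3 indicates a seasonal period of 3.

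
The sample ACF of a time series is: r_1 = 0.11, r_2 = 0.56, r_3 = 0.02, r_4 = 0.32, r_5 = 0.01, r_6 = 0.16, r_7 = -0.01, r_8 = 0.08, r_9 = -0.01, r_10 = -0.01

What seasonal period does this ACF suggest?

2

The largest autocorrelation is r_2 = 0.56, with weaker echoes at lags 4 (0.32) and 6 (0.16); the remaining lags stay at or below 0.11.
The dominant spike at lag 2 indicates a seasonal period of 2.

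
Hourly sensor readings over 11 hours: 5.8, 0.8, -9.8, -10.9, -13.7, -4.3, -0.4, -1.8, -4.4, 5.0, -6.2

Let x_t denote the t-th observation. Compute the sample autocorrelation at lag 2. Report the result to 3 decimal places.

-0.105

Mean x̄ = (5.8 + 0.8 − 9.8 − 10.9 − 13.7 − 4.3 − 0.4 − 1.8 − 4.4 + 5.0 − 6.2)/11 = -3.6273
Numerator Σ_{t=1}^{9}(x_t−x̄)(x_{t+2}−x̄) = -41.7997
Denominator Σ(x_t−x̄)² = 396.7818
r_2 = -41.7997 / 396.7818 = -0.105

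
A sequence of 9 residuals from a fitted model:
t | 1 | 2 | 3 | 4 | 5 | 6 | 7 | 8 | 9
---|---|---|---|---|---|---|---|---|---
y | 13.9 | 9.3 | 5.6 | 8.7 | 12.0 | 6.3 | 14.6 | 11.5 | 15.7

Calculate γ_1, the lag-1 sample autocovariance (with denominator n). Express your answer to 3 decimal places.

Mean ȳ = (13.9 + 9.3 + 5.6 + 8.7 + 12.0 + 6.3 + 14.6 + 11.5 + 15.7)/9 = 10.8444
Σ_{t=1}^{8}(y_t−ȳ)(y_{t+1}−ȳ) = -4.5242
γ_1 = -4.5242 / 9 = -0.503

-0.503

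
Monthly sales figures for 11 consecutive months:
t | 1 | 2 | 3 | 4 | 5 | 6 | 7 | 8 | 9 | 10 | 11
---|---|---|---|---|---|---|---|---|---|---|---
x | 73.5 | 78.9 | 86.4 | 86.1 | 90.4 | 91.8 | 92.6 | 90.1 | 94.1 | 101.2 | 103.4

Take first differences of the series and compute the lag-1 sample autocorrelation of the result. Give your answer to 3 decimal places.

First differences Δx: 5.4, 7.5, -0.3, 4.3, 1.4, 0.8, -2.5, 4.0, 7.1, 2.2
Mean of differences = 2.9900
Numerator Σ(Δx_t−Δx̄)(Δx_{t+1}−Δx̄) = 0.5029
Denominator Σ(Δx_t−Δx̄)² = 94.6890
r_1(Δx) = 0.5029 / 94.6890 = 0.005

0.005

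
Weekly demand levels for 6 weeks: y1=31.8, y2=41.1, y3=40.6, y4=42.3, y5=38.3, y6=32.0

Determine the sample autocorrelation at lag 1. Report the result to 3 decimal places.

Mean ȳ = (31.8 + 41.1 + 40.6 + 42.3 + 38.3 + 32.0)/6 = 37.6833
Deviations from mean: -5.8833, 3.4167, 2.9167, 4.6167, 0.6167, -5.6833
Σ(y_t−ȳ)(y_{t+1}−ȳ) = (-20.1014) + (9.9653) + (13.4653) + (2.8469) + (-3.5047) = 2.6714
Denominator Σ(y_t−ȳ)² = 108.7883
r_1 = 2.6714 / 108.7883 = 0.025

0.025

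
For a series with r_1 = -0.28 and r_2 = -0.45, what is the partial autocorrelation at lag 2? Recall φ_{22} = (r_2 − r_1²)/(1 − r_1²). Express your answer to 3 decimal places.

-0.573

φ_{22} = (r_2 − r_1²) / (1 − r_1²)
r_1² = (-0.28)² = 0.0784
Numerator = -0.45 − 0.0784 = -0.5284; denominator = 1 − 0.0784 = 0.9216
φ_{22} = -0.5284 / 0.9216 = -0.573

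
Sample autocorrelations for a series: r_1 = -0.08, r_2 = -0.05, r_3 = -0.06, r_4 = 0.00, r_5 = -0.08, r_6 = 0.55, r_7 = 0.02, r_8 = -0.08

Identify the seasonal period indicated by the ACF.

6

The largest autocorrelation is r_6 = 0.55; the remaining lags stay at or below 0.02.
The dominant spike at lag 6 indicates a seasonal period of 6.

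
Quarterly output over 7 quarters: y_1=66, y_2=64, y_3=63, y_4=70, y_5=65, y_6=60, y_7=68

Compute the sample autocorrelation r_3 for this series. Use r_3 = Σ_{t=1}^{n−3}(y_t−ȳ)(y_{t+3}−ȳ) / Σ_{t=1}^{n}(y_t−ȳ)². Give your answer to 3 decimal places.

0.451

Mean ȳ = (66 + 64 + 63 + 70 + 65 + 60 + 68)/7 = 65.1429
Σ(y_t−ȳ)(y_{t+3}−ȳ) = (4.1633) + (0.1633) + (11.0204) + (13.8776) = 29.2245
Denominator Σ(y_t−ȳ)² = 64.8571
r_3 = 29.2245 / 64.8571 = 0.451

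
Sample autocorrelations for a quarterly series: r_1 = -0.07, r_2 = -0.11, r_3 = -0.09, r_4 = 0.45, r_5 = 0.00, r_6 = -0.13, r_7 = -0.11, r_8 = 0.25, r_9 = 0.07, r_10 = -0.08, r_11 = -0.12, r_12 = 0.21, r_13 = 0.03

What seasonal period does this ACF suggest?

4

The largest autocorrelation is r_4 = 0.45, with weaker echoes at lags 8 (0.25) and 12 (0.21); the remaining lags stay at or below 0.07.
The dominant spike at lag 4 indicates a seasonal period of 4.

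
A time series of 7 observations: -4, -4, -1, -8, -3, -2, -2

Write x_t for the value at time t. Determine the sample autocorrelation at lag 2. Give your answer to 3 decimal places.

-0.115

Mean x̄ = (-4 − 4 − 1 − 8 − 3 − 2 − 2)/7 = -3.4286
Σ(x_t−x̄)(x_{t+2}−x̄) = (-1.3878) + (2.6122) + (1.0408) + (-6.5306) + (0.6122) = -3.6531
Denominator Σ(x_t−x̄)² = 31.7143
r_2 = -3.6531 / 31.7143 = -0.115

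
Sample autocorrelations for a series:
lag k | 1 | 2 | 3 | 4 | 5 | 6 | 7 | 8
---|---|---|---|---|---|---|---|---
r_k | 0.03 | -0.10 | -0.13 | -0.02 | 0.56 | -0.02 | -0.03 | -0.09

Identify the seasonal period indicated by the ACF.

The largest autocorrelation is r_5 = 0.56; the remaining lags stay at or below 0.03.
The dominant spike at lag 5 indicates a seasonal period of 5.

5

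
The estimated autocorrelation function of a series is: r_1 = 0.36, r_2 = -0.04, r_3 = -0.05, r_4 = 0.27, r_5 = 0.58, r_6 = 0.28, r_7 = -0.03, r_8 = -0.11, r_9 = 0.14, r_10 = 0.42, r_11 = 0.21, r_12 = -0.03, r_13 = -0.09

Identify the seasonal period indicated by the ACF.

The largest autocorrelation is r_5 = 0.58, with a weaker echo at lag 10 (0.42); the remaining lags stay at or below 0.36.
The dominant spike at lag 5 indicates a seasonal period of 5.

5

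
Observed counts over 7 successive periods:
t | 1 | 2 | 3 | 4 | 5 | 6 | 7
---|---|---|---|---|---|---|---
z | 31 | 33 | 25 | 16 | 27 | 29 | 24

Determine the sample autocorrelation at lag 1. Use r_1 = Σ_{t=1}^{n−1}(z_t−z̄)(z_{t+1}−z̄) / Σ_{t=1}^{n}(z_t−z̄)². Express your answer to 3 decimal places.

Mean z̄ = (31 + 33 + 25 + 16 + 27 + 29 + 24)/7 = 26.4286
Numerator Σ_{t=1}^{6}(z_t−z̄)(z_{t+1}−z̄) = 24.8163
Denominator Σ(z_t−z̄)² = 187.7143
r_1 = 24.8163 / 187.7143 = 0.132

0.132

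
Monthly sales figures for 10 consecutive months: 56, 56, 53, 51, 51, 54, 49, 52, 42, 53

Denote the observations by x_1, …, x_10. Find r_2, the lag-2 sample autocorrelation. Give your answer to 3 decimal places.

Mean x̄ = (56 + 56 + 53 + 51 + 51 + 54 + 49 + 52 + 42 + 53)/10 = 51.7000
Numerator Σ_{t=1}^{8}(x_t−x̄)(x_{t+2}−x̄) = 29.2200
Denominator Σ(x_t−x̄)² = 148.1000
r_2 = 29.2200 / 148.1000 = 0.197

0.197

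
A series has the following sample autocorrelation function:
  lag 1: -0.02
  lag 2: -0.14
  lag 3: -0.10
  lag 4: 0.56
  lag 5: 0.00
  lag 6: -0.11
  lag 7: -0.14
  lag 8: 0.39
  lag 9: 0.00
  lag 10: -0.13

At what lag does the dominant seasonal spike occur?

The largest autocorrelation is r_4 = 0.56, with a weaker echo at lag 8 (0.39); the remaining lags stay at or below 0.00.
The dominant spike at lag 4 indicates a seasonal period of 4.

4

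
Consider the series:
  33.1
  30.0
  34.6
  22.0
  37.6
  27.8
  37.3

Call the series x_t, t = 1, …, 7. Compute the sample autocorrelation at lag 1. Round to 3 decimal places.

Mean x̄ = (33.1 + 30.0 + 34.6 + 22.0 + 37.6 + 27.8 + 37.3)/7 = 31.7714
Σ(x_t−x̄)(x_{t+1}−x̄) = (-2.3535) + (-5.0106) + (-27.6392) + (-56.9535) + (-23.1478) + (-21.9563) = -137.0608
Denominator Σ(x_t−x̄)² = 188.6943
r_1 = -137.0608 / 188.6943 = -0.726

-0.726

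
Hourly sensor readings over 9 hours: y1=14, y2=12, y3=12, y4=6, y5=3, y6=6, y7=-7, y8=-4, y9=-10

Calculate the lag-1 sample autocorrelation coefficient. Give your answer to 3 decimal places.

0.542

Mean ȳ = (14 + 12 + 12 + 6 + 3 + 6 − 7 − 4 − 10)/9 = 3.5556
Numerator Σ_{t=1}^{8}(y_t−ȳ)(y_{t+1}−ȳ) = 333.8025
Denominator Σ(y_t−ȳ)² = 616.2222
r_1 = 333.8025 / 616.2222 = 0.542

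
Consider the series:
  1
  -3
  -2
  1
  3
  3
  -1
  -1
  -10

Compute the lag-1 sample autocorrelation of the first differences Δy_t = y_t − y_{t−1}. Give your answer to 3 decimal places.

0.052

First differences Δy: -4, 1, 3, 2, 0, -4, 0, -9
Mean of differences = -1.3750
Numerator Σ(Δy_t−Δȳ)(Δy_{t+1}−Δȳ) = 5.8594
Denominator Σ(Δy_t−Δȳ)² = 111.8750
r_1(Δy) = 5.8594 / 111.8750 = 0.052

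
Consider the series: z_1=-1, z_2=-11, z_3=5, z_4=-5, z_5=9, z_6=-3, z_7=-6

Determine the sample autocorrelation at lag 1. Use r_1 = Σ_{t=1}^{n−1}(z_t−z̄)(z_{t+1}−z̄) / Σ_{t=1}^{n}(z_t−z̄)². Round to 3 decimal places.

Mean z̄ = (-1 − 11 + 5 − 5 + 9 − 3 − 6)/7 = -1.7143
Numerator Σ_{t=1}^{6}(z_t−z̄)(z_{t+1}−z̄) = -134.5102
Denominator Σ(z_t−z̄)² = 277.4286
r_1 = -134.5102 / 277.4286 = -0.485

-0.485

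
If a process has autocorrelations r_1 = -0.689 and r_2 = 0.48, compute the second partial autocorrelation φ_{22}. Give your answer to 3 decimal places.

φ_{22} = (r_2 − r_1²) / (1 − r_1²)
r_1² = (-0.689)² = 0.474721
Numerator = 0.48 − 0.4747 = 0.0053; denominator = 1 − 0.4747 = 0.5253
φ_{22} = 0.0053 / 0.5253 = 0.010

0.010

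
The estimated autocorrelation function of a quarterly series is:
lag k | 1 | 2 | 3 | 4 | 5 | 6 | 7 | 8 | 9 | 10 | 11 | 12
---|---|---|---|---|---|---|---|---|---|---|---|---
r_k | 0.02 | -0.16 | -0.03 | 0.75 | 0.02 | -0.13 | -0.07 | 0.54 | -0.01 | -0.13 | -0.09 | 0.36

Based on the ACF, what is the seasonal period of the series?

The largest autocorrelation is r_4 = 0.75, with weaker echoes at lags 8 (0.54) and 12 (0.36); the remaining lags stay at or below 0.02.
The dominant spike at lag 4 indicates a seasonal period of 4.

4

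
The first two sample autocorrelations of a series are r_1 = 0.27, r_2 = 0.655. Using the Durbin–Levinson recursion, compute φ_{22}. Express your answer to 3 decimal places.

0.628

φ_{22} = (r_2 − r_1²) / (1 − r_1²)
r_1² = (0.27)² = 0.0729
Numerator = 0.655 − 0.0729 = 0.5821; denominator = 1 − 0.0729 = 0.9271
φ_{22} = 0.5821 / 0.9271 = 0.628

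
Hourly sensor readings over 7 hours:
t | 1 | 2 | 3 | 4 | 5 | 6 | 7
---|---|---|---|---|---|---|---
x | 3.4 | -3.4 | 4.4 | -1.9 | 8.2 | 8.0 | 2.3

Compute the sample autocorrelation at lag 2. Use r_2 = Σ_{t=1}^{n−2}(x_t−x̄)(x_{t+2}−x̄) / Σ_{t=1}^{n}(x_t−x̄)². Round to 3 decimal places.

Mean x̄ = (3.4 − 3.4 + 4.4 − 1.9 + 8.2 + 8.0 + 2.3)/7 = 3.0000
Σ(x_t−x̄)(x_{t+2}−x̄) = (0.5600) + (31.3600) + (7.2800) + (-24.5000) + (-3.6400) = 11.0600
Denominator Σ(x_t−x̄)² = 119.6200
r_2 = 11.0600 / 119.6200 = 0.092

0.092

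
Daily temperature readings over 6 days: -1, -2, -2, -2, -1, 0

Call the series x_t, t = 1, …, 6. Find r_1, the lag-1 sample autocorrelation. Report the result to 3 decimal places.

0.267

Mean x̄ = (-1 − 2 − 2 − 2 − 1 + 0)/6 = -1.3333
Deviations from mean: 0.3333, -0.6667, -0.6667, -0.6667, 0.3333, 1.3333
Numerator Σ_{t=1}^{5}(x_t−x̄)(x_{t+1}−x̄) = 0.8889
Denominator Σ(x_t−x̄)² = 3.3333
r_1 = 0.8889 / 3.3333 = 0.267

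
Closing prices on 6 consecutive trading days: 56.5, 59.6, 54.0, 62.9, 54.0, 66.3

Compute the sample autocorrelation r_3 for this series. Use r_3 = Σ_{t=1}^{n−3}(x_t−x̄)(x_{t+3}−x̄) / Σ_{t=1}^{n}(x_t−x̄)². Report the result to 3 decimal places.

-0.394

Mean x̄ = (56.5 + 59.6 + 54.0 + 62.9 + 54.0 + 66.3)/6 = 58.8833
Σ(x_t−x̄)(x_{t+3}−x̄) = (-9.5731) + (-3.4997) + (-36.2181) = -49.2908
Denominator Σ(x_t−x̄)² = 125.0283
r_3 = -49.2908 / 125.0283 = -0.394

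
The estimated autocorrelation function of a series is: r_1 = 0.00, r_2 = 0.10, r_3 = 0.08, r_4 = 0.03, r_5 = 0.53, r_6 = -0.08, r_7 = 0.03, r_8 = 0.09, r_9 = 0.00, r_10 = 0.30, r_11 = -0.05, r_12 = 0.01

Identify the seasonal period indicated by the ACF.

The largest autocorrelation is r_5 = 0.53, with a weaker echo at lag 10 (0.30); the remaining lags stay at or below 0.10.
The dominant spike at lag 5 indicates a seasonal period of 5.

5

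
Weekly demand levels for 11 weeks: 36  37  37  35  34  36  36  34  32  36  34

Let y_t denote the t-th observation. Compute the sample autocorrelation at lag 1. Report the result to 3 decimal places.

Mean ȳ = (36 + 37 + 37 + 35 + 34 + 36 + 36 + 34 + 32 + 36 + 34)/11 = 35.1818
Numerator Σ_{t=1}^{10}(y_t−ȳ)(y_{t+1}−ȳ) = 3.6033
Denominator Σ(y_t−ȳ)² = 23.6364
r_1 = 3.6033 / 23.6364 = 0.152

0.152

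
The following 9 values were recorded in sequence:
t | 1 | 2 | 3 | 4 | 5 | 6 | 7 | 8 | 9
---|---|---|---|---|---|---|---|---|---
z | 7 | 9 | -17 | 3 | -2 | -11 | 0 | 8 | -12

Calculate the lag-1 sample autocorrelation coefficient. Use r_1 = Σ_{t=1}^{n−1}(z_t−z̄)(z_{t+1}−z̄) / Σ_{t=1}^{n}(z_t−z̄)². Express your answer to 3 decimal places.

-0.327

Mean z̄ = (7 + 9 − 17 + 3 − 2 − 11 + 0 + 8 − 12)/9 = -1.6667
Numerator Σ_{t=1}^{8}(z_t−z̄)(z_{t+1}−z̄) = -240.4444
Denominator Σ(z_t−z̄)² = 736.0000
r_1 = -240.4444 / 736.0000 = -0.327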